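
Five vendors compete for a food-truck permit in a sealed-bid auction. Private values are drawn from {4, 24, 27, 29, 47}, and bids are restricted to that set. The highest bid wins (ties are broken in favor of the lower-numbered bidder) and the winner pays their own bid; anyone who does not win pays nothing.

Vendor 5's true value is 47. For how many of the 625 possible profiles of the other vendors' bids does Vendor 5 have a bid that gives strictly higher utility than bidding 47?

81

Others bid (4, 4, 4, 4): truth gives 0; bid 24 gives 23 > 0. Violating.
Others bid (4, 4, 4, 24): truth gives 0; bid 27 gives 20 > 0. Violating.
Others bid (4, 4, 4, 27): truth gives 0; bid 29 gives 18 > 0. Violating.
Others bid (4, 4, 24, 4): truth gives 0; bid 27 gives 20 > 0. Violating.
Others bid (4, 4, 4, 29): truth gives 0; no alternative beats it.
Others bid (4, 4, 4, 47): truth gives 0; no alternative beats it.
(Checking all 625 profiles: 81 have a profitable deviation, 544 do not.)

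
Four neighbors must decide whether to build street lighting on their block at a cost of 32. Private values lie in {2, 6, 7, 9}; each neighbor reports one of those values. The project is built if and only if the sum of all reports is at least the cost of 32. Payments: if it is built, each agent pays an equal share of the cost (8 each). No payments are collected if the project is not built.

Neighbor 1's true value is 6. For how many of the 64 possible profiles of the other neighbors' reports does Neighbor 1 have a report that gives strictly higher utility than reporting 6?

Others report (9, 9, 9): truth gives -2; report 2 gives 0 > -2. Violating.
Others report (2, 2, 2): truth gives 0; no alternative beats it.
Others report (2, 2, 6): truth gives 0; no alternative beats it.
(Checking all 64 profiles: 1 has a profitable deviation, 63 do not.)

1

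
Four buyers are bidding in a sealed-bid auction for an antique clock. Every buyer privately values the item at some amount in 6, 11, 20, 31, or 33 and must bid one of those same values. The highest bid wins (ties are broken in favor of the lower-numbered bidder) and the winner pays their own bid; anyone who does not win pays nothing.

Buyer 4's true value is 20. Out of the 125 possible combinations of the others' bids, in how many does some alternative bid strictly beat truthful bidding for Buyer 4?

1

Others bid (6, 6, 6): truth gives 0; bid 11 gives 9 > 0. Violating.
Others bid (6, 6, 11): truth gives 0; no alternative beats it.
Others bid (6, 6, 20): truth gives 0; no alternative beats it.
(Checking all 125 profiles: 1 has a profitable deviation, 124 do not.)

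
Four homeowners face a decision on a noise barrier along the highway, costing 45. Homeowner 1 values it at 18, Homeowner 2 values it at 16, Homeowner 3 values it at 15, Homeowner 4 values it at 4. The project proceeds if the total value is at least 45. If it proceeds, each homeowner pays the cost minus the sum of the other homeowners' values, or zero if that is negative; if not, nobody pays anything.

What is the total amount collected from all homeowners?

25

Total value 53 ≥ cost 45, so it is built.
Homeowner 1: others sum to 35; max(0, 45 - 35) = 10.
Homeowner 2: others sum to 37; max(0, 45 - 37) = 8.
Homeowner 3: others sum to 38; max(0, 45 - 38) = 7.
Homeowner 4: others sum to 49; max(0, 45 - 49) = 0.
Total collected = 10 + 8 + 7 + 0 = 25.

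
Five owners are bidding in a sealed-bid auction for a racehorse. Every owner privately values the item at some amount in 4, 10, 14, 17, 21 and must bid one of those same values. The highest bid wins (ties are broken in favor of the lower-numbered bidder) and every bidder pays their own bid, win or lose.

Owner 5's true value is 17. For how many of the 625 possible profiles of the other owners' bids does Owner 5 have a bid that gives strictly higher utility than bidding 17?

Others bid (4, 4, 4, 4): truth gives 0; bid 10 gives 7 > 0. Violating.
Others bid (4, 4, 4, 10): truth gives 0; bid 14 gives 3 > 0. Violating.
Others bid (4, 4, 4, 17): truth gives -17; bid 4 gives -4 > -17. Violating.
Others bid (4, 4, 4, 21): truth gives -17; bid 4 gives -4 > -17. Violating.
Others bid (4, 4, 4, 14): truth gives 0; no alternative beats it.
Others bid (4, 4, 10, 14): truth gives 0; no alternative beats it.
(Checking all 625 profiles: 560 have a profitable deviation, 65 do not.)

560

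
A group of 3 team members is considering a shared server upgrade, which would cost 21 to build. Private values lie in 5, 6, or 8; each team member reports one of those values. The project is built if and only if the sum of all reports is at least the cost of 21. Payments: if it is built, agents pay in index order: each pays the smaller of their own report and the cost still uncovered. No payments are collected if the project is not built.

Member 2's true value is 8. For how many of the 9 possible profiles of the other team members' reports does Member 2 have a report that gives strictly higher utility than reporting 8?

Others report (8, 8): truth gives 0; report 5 gives 3 > 0. Violating.
Others report (5, 5): truth gives 0; no alternative beats it.
Others report (5, 6): truth gives 0; no alternative beats it.
(Checking all 9 profiles: 1 has a profitable deviation, 8 do not.)

1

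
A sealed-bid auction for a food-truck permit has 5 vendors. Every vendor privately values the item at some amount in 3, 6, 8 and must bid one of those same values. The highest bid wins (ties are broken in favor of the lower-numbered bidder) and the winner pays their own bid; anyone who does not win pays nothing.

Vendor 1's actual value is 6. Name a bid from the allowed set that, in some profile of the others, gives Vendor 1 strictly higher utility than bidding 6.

3

Suppose Vendor 2 bids 3, Vendor 3 bids 3, Vendor 4 bids 3 and Vendor 5 bids 3.
Bid 6: wins, pays 6, utility 6 - 6 = 0.
Bid 3: wins, pays 3, utility 6 - 3 = 3.
So bidding 3 beats truth here (3 > 0).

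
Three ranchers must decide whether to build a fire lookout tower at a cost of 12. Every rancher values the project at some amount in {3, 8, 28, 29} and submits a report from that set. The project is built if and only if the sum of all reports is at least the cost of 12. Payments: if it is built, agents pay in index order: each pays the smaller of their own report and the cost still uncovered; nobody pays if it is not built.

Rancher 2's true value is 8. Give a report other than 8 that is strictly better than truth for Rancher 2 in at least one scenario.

Suppose Rancher 1 reports 3 and Rancher 3 reports 8.
Report 8: project built, pays 8, utility 8 - 8 = 0.
Report 3: project built, pays 3, utility 8 - 3 = 5.
So reporting 3 beats truth here (5 > 0).

3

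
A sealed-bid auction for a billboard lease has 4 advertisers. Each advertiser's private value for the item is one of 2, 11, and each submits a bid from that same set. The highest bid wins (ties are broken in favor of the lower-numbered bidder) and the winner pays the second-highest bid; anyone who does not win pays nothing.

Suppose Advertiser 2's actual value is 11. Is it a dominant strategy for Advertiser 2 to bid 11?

Yes

Check each profile of the others' bids and compare truth against every alternative bid.
Others bid (2, 2, 2): truth gives 9, best alternative gives 0.
Others bid (2, 2, 11): truth gives 0, best alternative gives 0.
Others bid (2, 11, 2): truth gives 0, best alternative gives 0.
Others bid (2, 11, 11): truth gives 0, best alternative gives 0.
Others bid (11, 2, 2): truth gives 0, best alternative gives 0.
Others bid (11, 2, 11): truth gives 0, best alternative gives 0.
(Remaining 2 profiles checked similarly; truth is weakly best in each.)
In every case the truthful bid is at least as good as any alternative, so it is a dominant strategy.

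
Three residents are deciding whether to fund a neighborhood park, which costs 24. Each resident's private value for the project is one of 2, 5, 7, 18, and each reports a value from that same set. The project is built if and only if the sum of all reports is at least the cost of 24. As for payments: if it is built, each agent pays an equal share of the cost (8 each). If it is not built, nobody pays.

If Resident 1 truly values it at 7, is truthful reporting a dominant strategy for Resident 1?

No

Consider the case where Resident 2 reports 2 and Resident 3 reports 18.
Truthful report 7: project built, pays 8, utility 7 - 8 = -1.
Report 2 instead: project not built, utility 0.
Since 0 > -1, reporting 2 is strictly better here, so truthful reporting is not dominant.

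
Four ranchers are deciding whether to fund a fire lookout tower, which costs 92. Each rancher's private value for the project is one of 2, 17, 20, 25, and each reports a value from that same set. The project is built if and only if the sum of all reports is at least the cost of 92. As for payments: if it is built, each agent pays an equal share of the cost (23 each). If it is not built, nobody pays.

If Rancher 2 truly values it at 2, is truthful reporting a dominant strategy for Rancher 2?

Yes

Check each profile of the others' reports and compare truth against every alternative report.
Others report (25, 25, 25): truth gives 0, best alternative gives -21.
Others report (2, 2, 2): truth gives 0, best alternative gives 0.
Others report (2, 2, 17): truth gives 0, best alternative gives 0.
Others report (2, 2, 20): truth gives 0, best alternative gives 0.
Others report (2, 2, 25): truth gives 0, best alternative gives 0.
Others report (2, 17, 2): truth gives 0, best alternative gives 0.
(Remaining 58 profiles checked similarly; truth is weakly best in each.)
In every case the truthful report is at least as good as any alternative, so it is a dominant strategy.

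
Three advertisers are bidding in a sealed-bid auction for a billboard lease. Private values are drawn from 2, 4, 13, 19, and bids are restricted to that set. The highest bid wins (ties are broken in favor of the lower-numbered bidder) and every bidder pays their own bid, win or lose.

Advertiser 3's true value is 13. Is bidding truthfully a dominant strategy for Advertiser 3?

Consider the case where Advertiser 1 bids 2 and Advertiser 2 bids 2.
Truthful bid 13: wins, pays 13, utility 13 - 13 = 0.
Bid 4 instead: wins, pays 4, utility 13 - 4 = 9.
Since 9 > 0, bidding 4 is strictly better here, so truthful bidding is not dominant.

No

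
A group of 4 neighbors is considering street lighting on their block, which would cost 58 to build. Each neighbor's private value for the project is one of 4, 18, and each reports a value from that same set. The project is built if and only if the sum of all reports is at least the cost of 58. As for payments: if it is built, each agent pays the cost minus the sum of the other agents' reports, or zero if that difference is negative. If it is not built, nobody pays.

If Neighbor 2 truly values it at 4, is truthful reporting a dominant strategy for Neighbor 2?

Check each profile of the others' reports and compare truth against every alternative report.
Others report (4, 18, 18): truth gives 0, best alternative gives -14.
Others report (18, 4, 18): truth gives 0, best alternative gives -14.
Others report (18, 18, 4): truth gives 0, best alternative gives -14.
Others report (4, 4, 4): truth gives 0, best alternative gives 0.
Others report (4, 4, 18): truth gives 0, best alternative gives 0.
Others report (4, 18, 4): truth gives 0, best alternative gives 0.
(Remaining 2 profiles checked similarly; truth is weakly best in each.)
In every case the truthful report is at least as good as any alternative, so it is a dominant strategy.

Yes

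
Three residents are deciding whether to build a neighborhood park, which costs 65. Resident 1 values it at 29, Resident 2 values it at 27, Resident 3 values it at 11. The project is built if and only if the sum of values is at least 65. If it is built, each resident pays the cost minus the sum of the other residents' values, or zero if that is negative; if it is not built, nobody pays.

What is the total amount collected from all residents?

Total value 67 ≥ cost 65, so it is built.
Resident 1: others sum to 38; max(0, 65 - 38) = 27.
Resident 2: others sum to 40; max(0, 65 - 40) = 25.
Resident 3: others sum to 56; max(0, 65 - 56) = 9.
Total collected = 27 + 25 + 9 = 61.

61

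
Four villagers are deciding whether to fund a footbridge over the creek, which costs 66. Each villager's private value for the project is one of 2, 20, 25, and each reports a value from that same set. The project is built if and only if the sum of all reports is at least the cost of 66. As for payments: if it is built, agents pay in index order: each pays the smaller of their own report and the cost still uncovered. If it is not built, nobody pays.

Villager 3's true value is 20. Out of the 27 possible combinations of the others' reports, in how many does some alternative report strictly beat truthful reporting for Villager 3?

Others report (20, 20, 25): truth gives 0; report 2 gives 18 > 0. Violating.
Others report (20, 25, 20): truth gives 0; report 2 gives 18 > 0. Violating.
Others report (20, 25, 25): truth gives 0; report 2 gives 18 > 0. Violating.
Others report (25, 20, 20): truth gives 0; report 2 gives 18 > 0. Violating.
Others report (2, 2, 2): truth gives 0; no alternative beats it.
Others report (2, 2, 20): truth gives 0; no alternative beats it.
(Checking all 27 profiles: 7 have a profitable deviation, 20 do not.)

7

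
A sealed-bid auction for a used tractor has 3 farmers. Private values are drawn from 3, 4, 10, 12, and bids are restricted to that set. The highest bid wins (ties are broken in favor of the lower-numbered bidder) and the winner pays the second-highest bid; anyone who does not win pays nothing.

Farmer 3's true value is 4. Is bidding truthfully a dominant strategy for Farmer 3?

Check each profile of the others' bids and compare truth against every alternative bid.
Others bid (3, 3): truth gives 1, best alternative gives 1.
Others bid (3, 4): truth gives 0, best alternative gives 0.
Others bid (3, 10): truth gives 0, best alternative gives 0.
Others bid (3, 12): truth gives 0, best alternative gives 0.
Others bid (4, 3): truth gives 0, best alternative gives 0.
Others bid (4, 4): truth gives 0, best alternative gives 0.
(Remaining 10 profiles checked similarly; truth is weakly best in each.)
In every case the truthful bid is at least as good as any alternative, so it is a dominant strategy.

Yes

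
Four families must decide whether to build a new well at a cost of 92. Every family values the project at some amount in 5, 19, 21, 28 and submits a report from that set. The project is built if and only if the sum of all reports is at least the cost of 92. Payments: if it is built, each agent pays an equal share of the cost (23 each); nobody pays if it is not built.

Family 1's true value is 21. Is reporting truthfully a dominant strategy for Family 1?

No

Consider the case where Family 2 reports 19, Family 3 reports 28 and Family 4 reports 28.
Truthful report 21: project built, pays 23, utility 21 - 23 = -2.
Report 5 instead: project not built, utility 0.
Since 0 > -2, reporting 5 is strictly better here, so truthful reporting is not dominant.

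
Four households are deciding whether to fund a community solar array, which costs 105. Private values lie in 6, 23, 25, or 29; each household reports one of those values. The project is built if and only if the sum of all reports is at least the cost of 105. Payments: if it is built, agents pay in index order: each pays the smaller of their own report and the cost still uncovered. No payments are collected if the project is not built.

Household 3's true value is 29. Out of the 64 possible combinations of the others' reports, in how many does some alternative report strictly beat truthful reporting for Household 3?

Others report (23, 29, 29): truth gives 0; report 25 gives 4 > 0. Violating.
Others report (25, 29, 29): truth gives 0; report 23 gives 6 > 0. Violating.
Others report (29, 23, 29): truth gives 0; report 25 gives 4 > 0. Violating.
Others report (29, 25, 29): truth gives 0; report 23 gives 6 > 0. Violating.
Others report (6, 6, 6): truth gives 0; no alternative beats it.
Others report (6, 6, 23): truth gives 0; no alternative beats it.
(Checking all 64 profiles: 7 have a profitable deviation, 57 do not.)

7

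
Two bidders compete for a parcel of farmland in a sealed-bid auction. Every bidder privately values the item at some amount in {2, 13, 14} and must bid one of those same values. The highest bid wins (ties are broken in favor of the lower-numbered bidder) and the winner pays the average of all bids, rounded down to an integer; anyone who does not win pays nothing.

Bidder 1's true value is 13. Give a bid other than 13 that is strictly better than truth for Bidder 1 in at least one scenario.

2

Suppose Bidder 2 bids 2.
Bid 13: wins, pays 7, utility 13 - 7 = 6.
Bid 2: wins, pays 2, utility 13 - 2 = 11.
So bidding 2 beats truth here (11 > 6).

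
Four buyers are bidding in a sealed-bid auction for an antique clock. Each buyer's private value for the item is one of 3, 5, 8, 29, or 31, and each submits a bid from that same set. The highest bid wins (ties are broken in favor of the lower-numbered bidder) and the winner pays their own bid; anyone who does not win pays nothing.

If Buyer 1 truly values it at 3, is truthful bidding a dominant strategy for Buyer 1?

Yes

Check each profile of the others' bids and compare truth against every alternative bid.
Others bid (3, 3, 3): truth gives 0, best alternative gives -2.
Others bid (3, 3, 5): truth gives 0, best alternative gives -2.
Others bid (3, 5, 3): truth gives 0, best alternative gives -2.
Others bid (3, 5, 5): truth gives 0, best alternative gives -2.
Others bid (5, 3, 3): truth gives 0, best alternative gives -2.
Others bid (5, 3, 5): truth gives 0, best alternative gives -2.
(Remaining 119 profiles checked similarly; truth is weakly best in each.)
In every case the truthful bid is at least as good as any alternative, so it is a dominant strategy.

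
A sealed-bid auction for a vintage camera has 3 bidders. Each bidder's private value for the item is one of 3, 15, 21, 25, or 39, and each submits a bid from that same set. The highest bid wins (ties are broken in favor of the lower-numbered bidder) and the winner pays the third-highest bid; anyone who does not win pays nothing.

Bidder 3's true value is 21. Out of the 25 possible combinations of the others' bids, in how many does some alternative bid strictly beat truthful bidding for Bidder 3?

8

Others bid (3, 21): truth gives 0; bid 25 gives 18 > 0. Violating.
Others bid (3, 25): truth gives 0; bid 39 gives 18 > 0. Violating.
Others bid (15, 21): truth gives 0; bid 25 gives 6 > 0. Violating.
Others bid (15, 25): truth gives 0; bid 39 gives 6 > 0. Violating.
Others bid (3, 3): truth gives 18; no alternative beats it.
Others bid (3, 15): truth gives 18; no alternative beats it.
(Checking all 25 profiles: 8 have a profitable deviation, 17 do not.)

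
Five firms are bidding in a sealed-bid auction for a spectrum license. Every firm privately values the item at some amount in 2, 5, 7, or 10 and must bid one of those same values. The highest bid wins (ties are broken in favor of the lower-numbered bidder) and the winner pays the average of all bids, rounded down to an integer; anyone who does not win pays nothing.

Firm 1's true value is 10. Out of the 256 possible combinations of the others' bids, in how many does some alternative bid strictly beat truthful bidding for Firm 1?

48

Others bid (2, 2, 2, 2): truth gives 7; bid 2 gives 8 > 7. Violating.
Others bid (2, 2, 2, 5): truth gives 6; bid 5 gives 7 > 6. Violating.
Others bid (2, 2, 5, 2): truth gives 6; bid 5 gives 7 > 6. Violating.
Others bid (2, 2, 5, 5): truth gives 6; bid 5 gives 7 > 6. Violating.
Others bid (2, 2, 2, 7): truth gives 6; no alternative beats it.
Others bid (2, 2, 2, 10): truth gives 5; no alternative beats it.
(Checking all 256 profiles: 48 have a profitable deviation, 208 do not.)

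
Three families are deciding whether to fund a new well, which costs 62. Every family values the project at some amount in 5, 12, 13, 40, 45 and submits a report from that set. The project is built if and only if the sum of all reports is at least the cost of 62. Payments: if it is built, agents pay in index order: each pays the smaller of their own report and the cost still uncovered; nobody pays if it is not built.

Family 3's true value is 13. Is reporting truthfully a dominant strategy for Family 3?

Yes

Check each profile of the others' reports and compare truth against every alternative report.
Others report (40, 40): truth gives 13, best alternative gives 13.
Others report (40, 45): truth gives 13, best alternative gives 13.
Others report (45, 40): truth gives 13, best alternative gives 13.
Others report (45, 45): truth gives 13, best alternative gives 13.
Others report (13, 45): truth gives 9, best alternative gives 9.
Others report (45, 13): truth gives 9, best alternative gives 9.
(Remaining 19 profiles checked similarly; truth is weakly best in each.)
In every case the truthful report is at least as good as any alternative, so it is a dominant strategy.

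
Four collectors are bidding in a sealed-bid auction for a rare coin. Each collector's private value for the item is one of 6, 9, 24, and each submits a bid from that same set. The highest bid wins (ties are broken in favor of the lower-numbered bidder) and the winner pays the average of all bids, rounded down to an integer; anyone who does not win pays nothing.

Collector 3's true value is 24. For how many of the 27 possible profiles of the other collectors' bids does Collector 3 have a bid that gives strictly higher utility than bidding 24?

Others bid (6, 6, 6): truth gives 14; bid 9 gives 18 > 14. Violating.
Others bid (6, 6, 9): truth gives 13; bid 9 gives 17 > 13. Violating.
Others bid (6, 6, 24): truth gives 9; no alternative beats it.
Others bid (6, 9, 6): truth gives 13; no alternative beats it.
(Checking all 27 profiles: 2 have a profitable deviation, 25 do not.)

2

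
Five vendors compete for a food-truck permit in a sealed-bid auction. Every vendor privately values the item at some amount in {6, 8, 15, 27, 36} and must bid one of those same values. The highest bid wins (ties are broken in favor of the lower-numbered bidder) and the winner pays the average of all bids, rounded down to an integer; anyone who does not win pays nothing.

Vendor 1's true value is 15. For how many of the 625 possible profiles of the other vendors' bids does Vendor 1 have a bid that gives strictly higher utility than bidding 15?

32

Others bid (6, 6, 6, 6): truth gives 8; bid 6 gives 9 > 8. Violating.
Others bid (6, 6, 6, 8): truth gives 7; bid 8 gives 9 > 7. Violating.
Others bid (6, 6, 6, 27): truth gives 0; bid 27 gives 1 > 0. Violating.
Others bid (6, 6, 8, 6): truth gives 7; bid 8 gives 9 > 7. Violating.
Others bid (6, 6, 6, 15): truth gives 6; no alternative beats it.
Others bid (6, 6, 6, 36): truth gives 0; no alternative beats it.
(Checking all 625 profiles: 32 have a profitable deviation, 593 do not.)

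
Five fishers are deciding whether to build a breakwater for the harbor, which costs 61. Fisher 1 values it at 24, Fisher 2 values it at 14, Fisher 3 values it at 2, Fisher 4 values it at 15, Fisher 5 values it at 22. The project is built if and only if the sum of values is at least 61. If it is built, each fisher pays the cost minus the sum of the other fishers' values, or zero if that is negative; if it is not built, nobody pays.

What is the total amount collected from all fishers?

14

Total value 77 ≥ cost 61, so it is built.
Fisher 1: others sum to 53; max(0, 61 - 53) = 8.
Fisher 2: others sum to 63; max(0, 61 - 63) = 0.
Fisher 3: others sum to 75; max(0, 61 - 75) = 0.
Fisher 4: others sum to 62; max(0, 61 - 62) = 0.
Fisher 5: others sum to 55; max(0, 61 - 55) = 6.
Total collected = 8 + 0 + 0 + 0 + 6 = 14.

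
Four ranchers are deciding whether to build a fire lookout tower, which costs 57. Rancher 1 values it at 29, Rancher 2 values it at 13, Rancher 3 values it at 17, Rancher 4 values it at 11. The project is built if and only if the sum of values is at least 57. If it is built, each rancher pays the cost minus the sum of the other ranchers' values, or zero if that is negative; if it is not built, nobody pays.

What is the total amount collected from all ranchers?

20

Total value 70 ≥ cost 57, so it is built.
Rancher 1: others sum to 41; max(0, 57 - 41) = 16.
Rancher 2: others sum to 57; max(0, 57 - 57) = 0.
Rancher 3: others sum to 53; max(0, 57 - 53) = 4.
Rancher 4: others sum to 59; max(0, 57 - 59) = 0.
Total collected = 16 + 0 + 4 + 0 = 20.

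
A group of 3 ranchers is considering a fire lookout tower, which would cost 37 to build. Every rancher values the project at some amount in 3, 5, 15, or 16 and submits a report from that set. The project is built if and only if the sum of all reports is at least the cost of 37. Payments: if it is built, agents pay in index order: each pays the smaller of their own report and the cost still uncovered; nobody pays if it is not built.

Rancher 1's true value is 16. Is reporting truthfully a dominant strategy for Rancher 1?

No

Consider the case where Rancher 2 reports 15 and Rancher 3 reports 15.
Truthful report 16: project built, pays 16, utility 16 - 16 = 0.
Report 15 instead: project built, pays 15, utility 16 - 15 = 1.
Since 1 > 0, reporting 15 is strictly better here, so truthful reporting is not dominant.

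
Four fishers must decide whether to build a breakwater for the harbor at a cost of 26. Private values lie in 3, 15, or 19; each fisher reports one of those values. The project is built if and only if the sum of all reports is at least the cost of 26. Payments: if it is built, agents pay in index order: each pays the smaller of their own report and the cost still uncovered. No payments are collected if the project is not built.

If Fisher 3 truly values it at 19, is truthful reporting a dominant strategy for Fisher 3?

No

Consider the case where Fisher 1 reports 3, Fisher 2 reports 3 and Fisher 4 reports 15.
Truthful report 19: project built, pays 19, utility 19 - 19 = 0.
Report 15 instead: project built, pays 15, utility 19 - 15 = 4.
Since 4 > 0, reporting 15 is strictly better here, so truthful reporting is not dominant.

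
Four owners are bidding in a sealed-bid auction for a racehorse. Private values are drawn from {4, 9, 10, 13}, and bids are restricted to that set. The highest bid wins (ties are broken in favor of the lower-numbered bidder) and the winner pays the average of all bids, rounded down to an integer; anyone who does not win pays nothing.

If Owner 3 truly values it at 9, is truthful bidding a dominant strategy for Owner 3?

Consider the case where Owner 1 bids 4, Owner 2 bids 4 and Owner 4 bids 10.
Truthful bid 9: loses, pays 0, utility 0.
Bid 10 instead: wins, pays 7, utility 9 - 7 = 2.
Since 2 > 0, bidding 10 is strictly better here, so truthful bidding is not dominant.

No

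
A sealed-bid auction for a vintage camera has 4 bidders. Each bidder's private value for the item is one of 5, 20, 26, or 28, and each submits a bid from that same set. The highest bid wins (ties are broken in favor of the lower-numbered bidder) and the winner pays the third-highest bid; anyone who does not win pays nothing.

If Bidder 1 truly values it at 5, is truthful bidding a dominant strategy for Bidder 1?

Yes

Check each profile of the others' bids and compare truth against every alternative bid.
Others bid (5, 20, 20): truth gives 0, best alternative gives -15.
Others bid (20, 5, 20): truth gives 0, best alternative gives -15.
Others bid (20, 20, 5): truth gives 0, best alternative gives -15.
Others bid (20, 20, 20): truth gives 0, best alternative gives -15.
Others bid (5, 5, 5): truth gives 0, best alternative gives 0.
Others bid (5, 5, 20): truth gives 0, best alternative gives 0.
(Remaining 58 profiles checked similarly; truth is weakly best in each.)
In every case the truthful bid is at least as good as any alternative, so it is a dominant strategy.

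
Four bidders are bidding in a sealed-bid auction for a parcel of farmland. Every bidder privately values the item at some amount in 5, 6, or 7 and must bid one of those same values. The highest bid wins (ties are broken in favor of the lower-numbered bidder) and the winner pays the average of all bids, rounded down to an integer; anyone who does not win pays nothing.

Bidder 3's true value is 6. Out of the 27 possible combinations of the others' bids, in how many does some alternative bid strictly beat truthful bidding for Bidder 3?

2

Others bid (5, 6, 5): truth gives 0; bid 7 gives 1 > 0. Violating.
Others bid (6, 5, 5): truth gives 0; bid 7 gives 1 > 0. Violating.
Others bid (5, 5, 5): truth gives 1; no alternative beats it.
Others bid (5, 5, 6): truth gives 1; no alternative beats it.
(Checking all 27 profiles: 2 have a profitable deviation, 25 do not.)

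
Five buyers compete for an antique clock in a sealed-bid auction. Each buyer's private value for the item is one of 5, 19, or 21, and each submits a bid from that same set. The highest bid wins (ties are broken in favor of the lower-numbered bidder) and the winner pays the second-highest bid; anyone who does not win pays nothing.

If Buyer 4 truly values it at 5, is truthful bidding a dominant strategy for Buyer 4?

Check each profile of the others' bids and compare truth against every alternative bid.
Others bid (5, 5, 5, 19): truth gives 0, best alternative gives -14.
Others bid (5, 5, 5, 5): truth gives 0, best alternative gives 0.
Others bid (5, 5, 5, 21): truth gives 0, best alternative gives 0.
Others bid (5, 5, 19, 5): truth gives 0, best alternative gives 0.
Others bid (5, 5, 19, 19): truth gives 0, best alternative gives 0.
Others bid (5, 5, 19, 21): truth gives 0, best alternative gives 0.
(Remaining 75 profiles checked similarly; truth is weakly best in each.)
In every case the truthful bid is at least as good as any alternative, so it is a dominant strategy.

Yes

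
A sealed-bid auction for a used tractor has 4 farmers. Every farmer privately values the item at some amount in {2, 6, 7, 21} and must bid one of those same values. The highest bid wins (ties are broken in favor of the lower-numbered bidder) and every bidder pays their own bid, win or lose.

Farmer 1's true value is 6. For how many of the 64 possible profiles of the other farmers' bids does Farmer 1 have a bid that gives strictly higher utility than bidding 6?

57

Others bid (2, 2, 2): truth gives 0; bid 2 gives 4 > 0. Violating.
Others bid (2, 2, 7): truth gives -6; bid 7 gives -1 > -6. Violating.
Others bid (2, 2, 21): truth gives -6; bid 2 gives -2 > -6. Violating.
Others bid (2, 6, 7): truth gives -6; bid 7 gives -1 > -6. Violating.
Others bid (2, 2, 6): truth gives 0; no alternative beats it.
Others bid (2, 6, 2): truth gives 0; no alternative beats it.
(Checking all 64 profiles: 57 have a profitable deviation, 7 do not.)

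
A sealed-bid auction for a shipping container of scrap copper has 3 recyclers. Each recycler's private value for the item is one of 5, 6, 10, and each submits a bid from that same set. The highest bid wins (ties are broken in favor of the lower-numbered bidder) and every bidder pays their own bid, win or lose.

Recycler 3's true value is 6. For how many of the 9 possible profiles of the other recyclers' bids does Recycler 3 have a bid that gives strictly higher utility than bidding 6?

8

Others bid (5, 6): truth gives -6; bid 10 gives -4 > -6. Violating.
Others bid (5, 10): truth gives -6; bid 5 gives -5 > -6. Violating.
Others bid (6, 5): truth gives -6; bid 10 gives -4 > -6. Violating.
Others bid (6, 6): truth gives -6; bid 10 gives -4 > -6. Violating.
Others bid (5, 5): truth gives 0; no alternative beats it.
(Checking all 9 profiles: 8 have a profitable deviation, 1 does not.)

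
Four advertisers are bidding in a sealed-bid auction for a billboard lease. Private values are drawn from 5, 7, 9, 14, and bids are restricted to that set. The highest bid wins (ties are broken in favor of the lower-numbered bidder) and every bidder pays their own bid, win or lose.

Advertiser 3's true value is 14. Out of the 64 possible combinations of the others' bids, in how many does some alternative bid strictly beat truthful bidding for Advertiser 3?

Others bid (5, 5, 5): truth gives 0; bid 7 gives 7 > 0. Violating.
Others bid (5, 5, 7): truth gives 0; bid 7 gives 7 > 0. Violating.
Others bid (5, 5, 9): truth gives 0; bid 9 gives 5 > 0. Violating.
Others bid (5, 7, 5): truth gives 0; bid 9 gives 5 > 0. Violating.
Others bid (5, 5, 14): truth gives 0; no alternative beats it.
Others bid (5, 7, 14): truth gives 0; no alternative beats it.
(Checking all 64 profiles: 40 have a profitable deviation, 24 do not.)

40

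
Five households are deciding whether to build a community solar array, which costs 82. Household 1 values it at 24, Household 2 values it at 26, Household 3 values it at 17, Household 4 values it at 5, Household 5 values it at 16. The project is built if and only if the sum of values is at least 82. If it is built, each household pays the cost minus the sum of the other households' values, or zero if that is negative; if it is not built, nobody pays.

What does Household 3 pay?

Total value 88 ≥ cost 82, so the project is built.
The other households' values sum to 71.
Cost minus that sum is 82 - 71 = 11.

11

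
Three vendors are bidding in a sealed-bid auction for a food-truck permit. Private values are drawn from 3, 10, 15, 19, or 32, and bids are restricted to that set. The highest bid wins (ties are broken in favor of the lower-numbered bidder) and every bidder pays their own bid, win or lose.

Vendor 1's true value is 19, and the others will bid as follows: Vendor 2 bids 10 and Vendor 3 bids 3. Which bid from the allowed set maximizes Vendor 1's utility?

10

Bid 3: loses but pays 3, utility -3.
Bid 10: wins, pays 10, utility 19 - 10 = 9.
Bid 15: wins, pays 15, utility 19 - 15 = 4.
Bid 19: wins, pays 19, utility 19 - 19 = 0.
Bid 32: wins, pays 32, utility 19 - 32 = -13.
The best choice is 10 with utility 9.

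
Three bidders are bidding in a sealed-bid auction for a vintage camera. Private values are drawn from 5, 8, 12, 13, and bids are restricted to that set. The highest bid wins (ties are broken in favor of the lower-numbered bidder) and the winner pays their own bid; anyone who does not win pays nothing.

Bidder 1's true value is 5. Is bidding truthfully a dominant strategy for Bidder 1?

Yes

Check each profile of the others' bids and compare truth against every alternative bid.
Others bid (5, 5): truth gives 0, best alternative gives -3.
Others bid (5, 8): truth gives 0, best alternative gives -3.
Others bid (8, 5): truth gives 0, best alternative gives -3.
Others bid (8, 8): truth gives 0, best alternative gives -3.
Others bid (5, 12): truth gives 0, best alternative gives 0.
Others bid (5, 13): truth gives 0, best alternative gives 0.
(Remaining 10 profiles checked similarly; truth is weakly best in each.)
In every case the truthful bid is at least as good as any alternative, so it is a dominant strategy.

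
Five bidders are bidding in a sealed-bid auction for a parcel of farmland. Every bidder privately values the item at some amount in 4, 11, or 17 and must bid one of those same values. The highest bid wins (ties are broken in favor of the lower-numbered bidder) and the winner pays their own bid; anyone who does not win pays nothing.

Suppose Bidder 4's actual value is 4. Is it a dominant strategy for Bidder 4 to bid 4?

Yes

Check each profile of the others' bids and compare truth against every alternative bid.
Others bid (4, 4, 4, 4): truth gives 0, best alternative gives -7.
Others bid (4, 4, 4, 11): truth gives 0, best alternative gives -7.
Others bid (4, 4, 4, 17): truth gives 0, best alternative gives 0.
Others bid (4, 4, 11, 4): truth gives 0, best alternative gives 0.
Others bid (4, 4, 11, 11): truth gives 0, best alternative gives 0.
Others bid (4, 4, 11, 17): truth gives 0, best alternative gives 0.
(Remaining 75 profiles checked similarly; truth is weakly best in each.)
In every case the truthful bid is at least as good as any alternative, so it is a dominant strategy.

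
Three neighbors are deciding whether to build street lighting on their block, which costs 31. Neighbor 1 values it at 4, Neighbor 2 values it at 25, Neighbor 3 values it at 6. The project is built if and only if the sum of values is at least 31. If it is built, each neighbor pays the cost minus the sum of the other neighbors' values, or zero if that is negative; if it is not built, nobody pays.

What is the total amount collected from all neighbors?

23

Total value 35 ≥ cost 31, so it is built.
Neighbor 1: others sum to 31; max(0, 31 - 31) = 0.
Neighbor 2: others sum to 10; max(0, 31 - 10) = 21.
Neighbor 3: others sum to 29; max(0, 31 - 29) = 2.
Total collected = 0 + 21 + 2 = 23.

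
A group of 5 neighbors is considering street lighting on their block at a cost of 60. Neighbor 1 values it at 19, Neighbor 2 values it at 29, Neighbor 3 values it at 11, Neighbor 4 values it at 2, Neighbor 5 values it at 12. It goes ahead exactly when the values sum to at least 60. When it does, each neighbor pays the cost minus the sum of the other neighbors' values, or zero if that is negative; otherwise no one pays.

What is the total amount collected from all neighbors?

Total value 73 ≥ cost 60, so it is built.
Neighbor 1: others sum to 54; max(0, 60 - 54) = 6.
Neighbor 2: others sum to 44; max(0, 60 - 44) = 16.
Neighbor 3: others sum to 62; max(0, 60 - 62) = 0.
Neighbor 4: others sum to 71; max(0, 60 - 71) = 0.
Neighbor 5: others sum to 61; max(0, 60 - 61) = 0.
Total collected = 6 + 16 + 0 + 0 + 0 = 22.

22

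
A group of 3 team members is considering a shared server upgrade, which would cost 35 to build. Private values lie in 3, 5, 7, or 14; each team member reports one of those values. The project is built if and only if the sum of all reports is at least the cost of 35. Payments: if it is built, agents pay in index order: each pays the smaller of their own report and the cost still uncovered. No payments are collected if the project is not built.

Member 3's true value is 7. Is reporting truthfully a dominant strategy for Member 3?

Check each profile of the others' reports and compare truth against every alternative report.
Others report (3, 3): truth gives 0, best alternative gives 0.
Others report (3, 5): truth gives 0, best alternative gives 0.
Others report (3, 7): truth gives 0, best alternative gives 0.
Others report (3, 14): truth gives 0, best alternative gives 0.
Others report (5, 3): truth gives 0, best alternative gives 0.
Others report (5, 5): truth gives 0, best alternative gives 0.
(Remaining 10 profiles checked similarly; truth is weakly best in each.)
In every case the truthful report is at least as good as any alternative, so it is a dominant strategy.

Yes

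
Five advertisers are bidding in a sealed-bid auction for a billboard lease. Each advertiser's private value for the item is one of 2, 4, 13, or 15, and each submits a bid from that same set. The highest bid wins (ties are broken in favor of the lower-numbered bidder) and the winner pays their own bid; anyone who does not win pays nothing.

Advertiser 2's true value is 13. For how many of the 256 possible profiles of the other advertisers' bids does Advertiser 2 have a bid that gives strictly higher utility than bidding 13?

Others bid (2, 2, 2, 2): truth gives 0; bid 4 gives 9 > 0. Violating.
Others bid (2, 2, 2, 4): truth gives 0; bid 4 gives 9 > 0. Violating.
Others bid (2, 2, 4, 2): truth gives 0; bid 4 gives 9 > 0. Violating.
Others bid (2, 2, 4, 4): truth gives 0; bid 4 gives 9 > 0. Violating.
Others bid (2, 2, 2, 13): truth gives 0; no alternative beats it.
Others bid (2, 2, 2, 15): truth gives 0; no alternative beats it.
(Checking all 256 profiles: 8 have a profitable deviation, 248 do not.)

8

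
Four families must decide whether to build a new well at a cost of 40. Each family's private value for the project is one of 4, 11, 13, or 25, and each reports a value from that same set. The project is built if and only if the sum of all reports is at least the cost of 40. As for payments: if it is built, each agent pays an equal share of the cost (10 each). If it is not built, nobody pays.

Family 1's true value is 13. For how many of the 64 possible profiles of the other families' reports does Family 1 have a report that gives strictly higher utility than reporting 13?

9

Others report (4, 4, 11): truth gives 0; report 25 gives 3 > 0. Violating.
Others report (4, 4, 13): truth gives 0; report 25 gives 3 > 0. Violating.
Others report (4, 11, 4): truth gives 0; report 25 gives 3 > 0. Violating.
Others report (4, 11, 11): truth gives 0; report 25 gives 3 > 0. Violating.
Others report (4, 4, 4): truth gives 0; no alternative beats it.
Others report (4, 4, 25): truth gives 3; no alternative beats it.
(Checking all 64 profiles: 9 have a profitable deviation, 55 do not.)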